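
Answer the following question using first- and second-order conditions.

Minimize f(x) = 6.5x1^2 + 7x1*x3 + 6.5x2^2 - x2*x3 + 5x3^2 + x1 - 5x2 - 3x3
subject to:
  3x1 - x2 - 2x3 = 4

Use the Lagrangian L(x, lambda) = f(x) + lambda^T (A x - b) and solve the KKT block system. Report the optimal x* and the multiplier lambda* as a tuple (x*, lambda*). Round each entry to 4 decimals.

Form the Lagrangian:
  L(x, lambda) = (1/2) x^T Q x + c^T x + lambda^T (A x - b)
Stationarity (grad_x L = 0): Q x + c + A^T lambda = 0.
Primal feasibility: A x = b.

This gives the KKT block system:
  [ Q   A^T ] [ x     ]   [-c ]
  [ A    0  ] [ lambda ] = [ b ]

Solving the linear system:
  x*      = (0.8731, 0.1463, -0.7635)
  lambda* = (-2.3351)
  f(x*)   = 5.8863

x* = (0.8731, 0.1463, -0.7635), lambda* = (-2.3351)


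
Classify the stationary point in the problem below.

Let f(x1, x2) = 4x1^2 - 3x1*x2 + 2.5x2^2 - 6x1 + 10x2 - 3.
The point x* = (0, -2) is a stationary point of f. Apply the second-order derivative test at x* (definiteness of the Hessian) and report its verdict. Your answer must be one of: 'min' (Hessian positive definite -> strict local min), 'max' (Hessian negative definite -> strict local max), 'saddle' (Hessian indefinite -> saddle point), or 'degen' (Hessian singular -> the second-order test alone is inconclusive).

Compute the Hessian H = grad^2 f:
  H = [[8, -3], [-3, 5]]
Verify stationarity: grad f(x*) = H x* + g = (0, 0).
Eigenvalues of H: 3.1459, 9.8541.
Both eigenvalues > 0, so H is positive definite -> x* is a strict local min.

min


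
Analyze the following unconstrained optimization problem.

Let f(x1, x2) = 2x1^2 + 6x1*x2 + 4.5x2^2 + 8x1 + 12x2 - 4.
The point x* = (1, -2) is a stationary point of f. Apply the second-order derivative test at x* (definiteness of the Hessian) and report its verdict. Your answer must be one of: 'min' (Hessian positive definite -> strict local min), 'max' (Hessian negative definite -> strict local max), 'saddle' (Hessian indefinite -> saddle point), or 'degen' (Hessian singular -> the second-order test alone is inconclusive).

Compute the Hessian H = grad^2 f:
  H = [[4, 6], [6, 9]]
Verify stationarity: grad f(x*) = H x* + g = (0, 0).
Eigenvalues of H: 0, 13.
H has a zero eigenvalue (singular; positive semidefinite but not definite), so H is neither positive definite, negative definite, nor indefinite. The second-order test alone is inconclusive -> degen.
(Indeed, f is constant along the null direction of H through x*, so x* is not a strict local extremum.)

degen


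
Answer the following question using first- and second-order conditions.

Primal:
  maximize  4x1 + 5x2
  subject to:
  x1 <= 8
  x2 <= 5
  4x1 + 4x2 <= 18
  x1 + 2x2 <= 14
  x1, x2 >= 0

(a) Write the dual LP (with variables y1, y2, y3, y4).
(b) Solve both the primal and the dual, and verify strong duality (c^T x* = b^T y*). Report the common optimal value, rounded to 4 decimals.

The standard primal-dual pair for 'max c^T x s.t. A x <= b, x >= 0' is:
  Dual:  min b^T y  s.t.  A^T y >= c,  y >= 0.

So the dual LP is:
  minimize  8y1 + 5y2 + 18y3 + 14y4
  subject to:
    y1 + 4y3 + y4 >= 4
    y2 + 4y3 + 2y4 >= 5
    y1, y2, y3, y4 >= 0

Solving the primal: x* = (0, 4.5).
  primal value c^T x* = 22.5.
Solving the dual: y* = (0, 0, 1.25, 0).
  dual value b^T y* = 22.5.
Strong duality: c^T x* = b^T y*. Confirmed.

22.5


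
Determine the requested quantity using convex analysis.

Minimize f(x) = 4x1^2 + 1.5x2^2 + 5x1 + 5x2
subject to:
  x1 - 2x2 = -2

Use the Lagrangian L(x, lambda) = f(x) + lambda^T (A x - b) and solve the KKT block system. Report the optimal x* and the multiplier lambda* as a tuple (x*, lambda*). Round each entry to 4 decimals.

Form the Lagrangian:
  L(x, lambda) = (1/2) x^T Q x + c^T x + lambda^T (A x - b)
Stationarity (grad_x L = 0): Q x + c + A^T lambda = 0.
Primal feasibility: A x = b.

This gives the KKT block system:
  [ Q   A^T ] [ x     ]   [-c ]
  [ A    0  ] [ lambda ] = [ b ]

Solving the linear system:
  x*      = (-1.0286, 0.4857)
  lambda* = (3.2286)
  f(x*)   = 1.8714

x* = (-1.0286, 0.4857), lambda* = (3.2286)


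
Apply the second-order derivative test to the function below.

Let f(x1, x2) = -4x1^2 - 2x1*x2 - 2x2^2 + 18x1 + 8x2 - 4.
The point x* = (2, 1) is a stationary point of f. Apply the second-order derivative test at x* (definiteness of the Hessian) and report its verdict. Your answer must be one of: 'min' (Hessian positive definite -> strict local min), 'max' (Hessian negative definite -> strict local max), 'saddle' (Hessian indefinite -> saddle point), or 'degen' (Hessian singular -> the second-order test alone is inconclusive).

Compute the Hessian H = grad^2 f:
  H = [[-8, -2], [-2, -4]]
Verify stationarity: grad f(x*) = H x* + g = (0, 0).
Eigenvalues of H: -8.8284, -3.1716.
Both eigenvalues < 0, so H is negative definite -> x* is a strict local max.

max


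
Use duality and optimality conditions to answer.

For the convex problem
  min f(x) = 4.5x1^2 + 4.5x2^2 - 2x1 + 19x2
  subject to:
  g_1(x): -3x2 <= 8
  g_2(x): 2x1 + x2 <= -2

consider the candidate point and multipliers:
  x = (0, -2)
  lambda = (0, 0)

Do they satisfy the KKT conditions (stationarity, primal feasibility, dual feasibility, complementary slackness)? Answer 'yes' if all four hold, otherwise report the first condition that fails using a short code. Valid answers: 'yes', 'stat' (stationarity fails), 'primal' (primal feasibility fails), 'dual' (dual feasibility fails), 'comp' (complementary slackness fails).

Gradient of f: grad f(x) = Q x + c = (-2, 1)
Constraint values g_i(x) = a_i^T x - b_i:
  g_1((0, -2)) = -2
  g_2((0, -2)) = 0
Stationarity residual: grad f(x) + sum_i lambda_i a_i = (-2, 1)
  -> stationarity FAILS
Primal feasibility (all g_i <= 0): OK
Dual feasibility (all lambda_i >= 0): OK
Complementary slackness (lambda_i * g_i(x) = 0 for all i): OK

Verdict: the first failing condition is stationarity -> stat.

stat


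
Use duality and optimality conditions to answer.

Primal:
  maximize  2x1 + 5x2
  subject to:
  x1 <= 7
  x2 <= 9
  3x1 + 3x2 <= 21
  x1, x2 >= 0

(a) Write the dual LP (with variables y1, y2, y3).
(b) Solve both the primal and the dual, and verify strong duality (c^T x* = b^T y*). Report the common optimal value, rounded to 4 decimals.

The standard primal-dual pair for 'max c^T x s.t. A x <= b, x >= 0' is:
  Dual:  min b^T y  s.t.  A^T y >= c,  y >= 0.

So the dual LP is:
  minimize  7y1 + 9y2 + 21y3
  subject to:
    y1 + 3y3 >= 2
    y2 + 3y3 >= 5
    y1, y2, y3 >= 0

Solving the primal: x* = (0, 7).
  primal value c^T x* = 35.
Solving the dual: y* = (0, 0, 1.6667).
  dual value b^T y* = 35.
Strong duality: c^T x* = b^T y*. Confirmed.

35


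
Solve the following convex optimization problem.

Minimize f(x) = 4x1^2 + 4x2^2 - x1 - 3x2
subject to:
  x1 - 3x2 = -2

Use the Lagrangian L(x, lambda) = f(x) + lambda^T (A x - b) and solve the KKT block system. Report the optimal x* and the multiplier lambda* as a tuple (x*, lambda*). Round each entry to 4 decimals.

Form the Lagrangian:
  L(x, lambda) = (1/2) x^T Q x + c^T x + lambda^T (A x - b)
Stationarity (grad_x L = 0): Q x + c + A^T lambda = 0.
Primal feasibility: A x = b.

This gives the KKT block system:
  [ Q   A^T ] [ x     ]   [-c ]
  [ A    0  ] [ lambda ] = [ b ]

Solving the linear system:
  x*      = (0.025, 0.675)
  lambda* = (0.8)
  f(x*)   = -0.225

x* = (0.025, 0.675), lambda* = (0.8)


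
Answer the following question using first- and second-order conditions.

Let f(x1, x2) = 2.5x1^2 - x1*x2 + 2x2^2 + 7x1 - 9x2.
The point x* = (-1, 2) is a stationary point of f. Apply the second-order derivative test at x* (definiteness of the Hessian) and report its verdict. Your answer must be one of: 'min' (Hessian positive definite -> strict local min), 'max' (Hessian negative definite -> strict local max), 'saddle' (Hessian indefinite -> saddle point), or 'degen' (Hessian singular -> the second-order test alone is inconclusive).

Compute the Hessian H = grad^2 f:
  H = [[5, -1], [-1, 4]]
Verify stationarity: grad f(x*) = H x* + g = (0, 0).
Eigenvalues of H: 3.382, 5.618.
Both eigenvalues > 0, so H is positive definite -> x* is a strict local min.

min


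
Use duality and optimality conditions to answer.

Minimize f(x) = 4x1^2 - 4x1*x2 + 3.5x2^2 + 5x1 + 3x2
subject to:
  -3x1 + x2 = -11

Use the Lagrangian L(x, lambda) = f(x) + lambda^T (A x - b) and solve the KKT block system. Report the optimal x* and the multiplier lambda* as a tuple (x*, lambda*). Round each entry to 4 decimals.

Form the Lagrangian:
  L(x, lambda) = (1/2) x^T Q x + c^T x + lambda^T (A x - b)
Stationarity (grad_x L = 0): Q x + c + A^T lambda = 0.
Primal feasibility: A x = b.

This gives the KKT block system:
  [ Q   A^T ] [ x     ]   [-c ]
  [ A    0  ] [ lambda ] = [ b ]

Solving the linear system:
  x*      = (3.6809, 0.0426)
  lambda* = (11.4255)
  f(x*)   = 72.1064

x* = (3.6809, 0.0426), lambda* = (11.4255)


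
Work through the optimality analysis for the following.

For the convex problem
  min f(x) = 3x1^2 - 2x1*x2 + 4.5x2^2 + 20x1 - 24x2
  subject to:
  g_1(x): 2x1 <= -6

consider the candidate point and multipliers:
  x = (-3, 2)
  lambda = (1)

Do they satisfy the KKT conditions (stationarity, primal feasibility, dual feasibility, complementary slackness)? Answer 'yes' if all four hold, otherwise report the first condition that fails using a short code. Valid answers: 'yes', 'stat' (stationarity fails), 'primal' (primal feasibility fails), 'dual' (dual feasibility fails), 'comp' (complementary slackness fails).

Gradient of f: grad f(x) = Q x + c = (-2, 0)
Constraint values g_i(x) = a_i^T x - b_i:
  g_1((-3, 2)) = 0
Stationarity residual: grad f(x) + sum_i lambda_i a_i = (0, 0)
  -> stationarity OK
Primal feasibility (all g_i <= 0): OK
Dual feasibility (all lambda_i >= 0): OK
Complementary slackness (lambda_i * g_i(x) = 0 for all i): OK

Verdict: yes, KKT holds.

yes


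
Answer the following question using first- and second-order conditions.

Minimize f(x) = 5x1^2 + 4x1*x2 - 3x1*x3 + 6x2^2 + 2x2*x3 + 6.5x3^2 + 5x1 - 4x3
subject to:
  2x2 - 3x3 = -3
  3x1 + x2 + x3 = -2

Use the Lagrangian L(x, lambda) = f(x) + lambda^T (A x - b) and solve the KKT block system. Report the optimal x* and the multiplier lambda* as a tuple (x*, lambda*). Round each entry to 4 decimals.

Form the Lagrangian:
  L(x, lambda) = (1/2) x^T Q x + c^T x + lambda^T (A x - b)
Stationarity (grad_x L = 0): Q x + c + A^T lambda = 0.
Primal feasibility: A x = b.

This gives the KKT block system:
  [ Q   A^T ] [ x     ]   [-c ]
  [ A    0  ] [ lambda ] = [ b ]

Solving the linear system:
  x*      = (-0.7277, -0.4902, 0.6732)
  lambda* = (2.6802, 2.0857)
  f(x*)   = 2.9403

x* = (-0.7277, -0.4902, 0.6732), lambda* = (2.6802, 2.0857)


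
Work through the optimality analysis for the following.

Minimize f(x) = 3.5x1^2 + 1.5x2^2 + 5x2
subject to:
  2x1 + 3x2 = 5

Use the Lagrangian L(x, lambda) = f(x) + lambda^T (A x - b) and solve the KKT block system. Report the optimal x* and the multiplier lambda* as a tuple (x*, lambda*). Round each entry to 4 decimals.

Form the Lagrangian:
  L(x, lambda) = (1/2) x^T Q x + c^T x + lambda^T (A x - b)
Stationarity (grad_x L = 0): Q x + c + A^T lambda = 0.
Primal feasibility: A x = b.

This gives the KKT block system:
  [ Q   A^T ] [ x     ]   [-c ]
  [ A    0  ] [ lambda ] = [ b ]

Solving the linear system:
  x*      = (0.8, 1.1333)
  lambda* = (-2.8)
  f(x*)   = 9.8333

x* = (0.8, 1.1333), lambda* = (-2.8)


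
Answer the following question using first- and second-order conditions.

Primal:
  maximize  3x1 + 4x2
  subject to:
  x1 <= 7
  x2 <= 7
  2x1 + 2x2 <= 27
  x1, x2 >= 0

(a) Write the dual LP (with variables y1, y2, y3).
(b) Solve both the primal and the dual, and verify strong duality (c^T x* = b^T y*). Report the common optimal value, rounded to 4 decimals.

The standard primal-dual pair for 'max c^T x s.t. A x <= b, x >= 0' is:
  Dual:  min b^T y  s.t.  A^T y >= c,  y >= 0.

So the dual LP is:
  minimize  7y1 + 7y2 + 27y3
  subject to:
    y1 + 2y3 >= 3
    y2 + 2y3 >= 4
    y1, y2, y3 >= 0

Solving the primal: x* = (6.5, 7).
  primal value c^T x* = 47.5.
Solving the dual: y* = (0, 1, 1.5).
  dual value b^T y* = 47.5.
Strong duality: c^T x* = b^T y*. Confirmed.

47.5


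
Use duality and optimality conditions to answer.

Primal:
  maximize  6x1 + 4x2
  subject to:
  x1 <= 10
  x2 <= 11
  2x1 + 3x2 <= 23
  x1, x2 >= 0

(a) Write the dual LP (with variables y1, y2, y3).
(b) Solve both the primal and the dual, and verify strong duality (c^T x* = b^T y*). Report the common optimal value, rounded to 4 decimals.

The standard primal-dual pair for 'max c^T x s.t. A x <= b, x >= 0' is:
  Dual:  min b^T y  s.t.  A^T y >= c,  y >= 0.

So the dual LP is:
  minimize  10y1 + 11y2 + 23y3
  subject to:
    y1 + 2y3 >= 6
    y2 + 3y3 >= 4
    y1, y2, y3 >= 0

Solving the primal: x* = (10, 1).
  primal value c^T x* = 64.
Solving the dual: y* = (3.3333, 0, 1.3333).
  dual value b^T y* = 64.
Strong duality: c^T x* = b^T y*. Confirmed.

64


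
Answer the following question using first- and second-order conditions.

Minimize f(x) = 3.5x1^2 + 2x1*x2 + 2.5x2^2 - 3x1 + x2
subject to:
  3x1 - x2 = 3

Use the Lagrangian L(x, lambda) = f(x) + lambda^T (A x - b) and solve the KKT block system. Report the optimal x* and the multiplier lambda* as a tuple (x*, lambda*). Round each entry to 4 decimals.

Form the Lagrangian:
  L(x, lambda) = (1/2) x^T Q x + c^T x + lambda^T (A x - b)
Stationarity (grad_x L = 0): Q x + c + A^T lambda = 0.
Primal feasibility: A x = b.

This gives the KKT block system:
  [ Q   A^T ] [ x     ]   [-c ]
  [ A    0  ] [ lambda ] = [ b ]

Solving the linear system:
  x*      = (0.7969, -0.6094)
  lambda* = (-0.4531)
  f(x*)   = -0.8203

x* = (0.7969, -0.6094), lambda* = (-0.4531)


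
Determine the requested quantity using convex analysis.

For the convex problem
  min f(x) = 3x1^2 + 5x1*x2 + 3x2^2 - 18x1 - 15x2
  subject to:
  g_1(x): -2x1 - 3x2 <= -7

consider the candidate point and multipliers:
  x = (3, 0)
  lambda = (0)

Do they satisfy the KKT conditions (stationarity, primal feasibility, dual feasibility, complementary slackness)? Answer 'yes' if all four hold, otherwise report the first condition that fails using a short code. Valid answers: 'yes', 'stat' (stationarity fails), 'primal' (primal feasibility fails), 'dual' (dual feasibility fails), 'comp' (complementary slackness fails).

Gradient of f: grad f(x) = Q x + c = (0, 0)
Constraint values g_i(x) = a_i^T x - b_i:
  g_1((3, 0)) = 1
Stationarity residual: grad f(x) + sum_i lambda_i a_i = (0, 0)
  -> stationarity OK
Primal feasibility (all g_i <= 0): FAILS
Dual feasibility (all lambda_i >= 0): OK
Complementary slackness (lambda_i * g_i(x) = 0 for all i): OK

Verdict: the first failing condition is primal_feasibility -> primal.

primal


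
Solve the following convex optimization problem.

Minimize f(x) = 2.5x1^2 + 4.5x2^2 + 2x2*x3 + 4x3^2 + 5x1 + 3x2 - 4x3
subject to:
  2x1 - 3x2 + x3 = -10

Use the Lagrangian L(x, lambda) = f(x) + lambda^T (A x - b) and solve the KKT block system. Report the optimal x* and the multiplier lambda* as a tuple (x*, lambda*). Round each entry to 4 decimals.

Form the Lagrangian:
  L(x, lambda) = (1/2) x^T Q x + c^T x + lambda^T (A x - b)
Stationarity (grad_x L = 0): Q x + c + A^T lambda = 0.
Primal feasibility: A x = b.

This gives the KKT block system:
  [ Q   A^T ] [ x     ]   [-c ]
  [ A    0  ] [ lambda ] = [ b ]

Solving the linear system:
  x*      = (-2.8507, 1.2985, -0.403)
  lambda* = (4.6269)
  f(x*)   = 18.7612

x* = (-2.8507, 1.2985, -0.403), lambda* = (4.6269)


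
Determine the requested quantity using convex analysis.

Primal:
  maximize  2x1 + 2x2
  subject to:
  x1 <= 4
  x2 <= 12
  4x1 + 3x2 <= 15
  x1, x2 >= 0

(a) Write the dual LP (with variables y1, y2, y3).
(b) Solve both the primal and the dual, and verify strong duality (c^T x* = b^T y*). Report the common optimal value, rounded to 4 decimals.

The standard primal-dual pair for 'max c^T x s.t. A x <= b, x >= 0' is:
  Dual:  min b^T y  s.t.  A^T y >= c,  y >= 0.

So the dual LP is:
  minimize  4y1 + 12y2 + 15y3
  subject to:
    y1 + 4y3 >= 2
    y2 + 3y3 >= 2
    y1, y2, y3 >= 0

Solving the primal: x* = (0, 5).
  primal value c^T x* = 10.
Solving the dual: y* = (0, 0, 0.6667).
  dual value b^T y* = 10.
Strong duality: c^T x* = b^T y*. Confirmed.

10


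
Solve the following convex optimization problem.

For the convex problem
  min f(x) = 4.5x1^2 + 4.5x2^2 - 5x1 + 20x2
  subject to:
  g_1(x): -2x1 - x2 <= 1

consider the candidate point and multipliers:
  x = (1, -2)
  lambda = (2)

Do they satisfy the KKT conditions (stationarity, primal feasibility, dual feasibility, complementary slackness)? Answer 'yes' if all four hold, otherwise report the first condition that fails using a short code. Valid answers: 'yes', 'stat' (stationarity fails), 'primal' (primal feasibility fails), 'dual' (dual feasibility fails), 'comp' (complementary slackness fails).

Gradient of f: grad f(x) = Q x + c = (4, 2)
Constraint values g_i(x) = a_i^T x - b_i:
  g_1((1, -2)) = -1
Stationarity residual: grad f(x) + sum_i lambda_i a_i = (0, 0)
  -> stationarity OK
Primal feasibility (all g_i <= 0): OK
Dual feasibility (all lambda_i >= 0): OK
Complementary slackness (lambda_i * g_i(x) = 0 for all i): FAILS

Verdict: the first failing condition is complementary_slackness -> comp.

comp


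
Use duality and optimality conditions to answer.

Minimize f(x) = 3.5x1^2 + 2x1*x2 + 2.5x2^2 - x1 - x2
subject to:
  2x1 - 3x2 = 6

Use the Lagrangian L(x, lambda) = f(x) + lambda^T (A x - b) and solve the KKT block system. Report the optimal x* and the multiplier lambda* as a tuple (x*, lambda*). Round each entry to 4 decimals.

Form the Lagrangian:
  L(x, lambda) = (1/2) x^T Q x + c^T x + lambda^T (A x - b)
Stationarity (grad_x L = 0): Q x + c + A^T lambda = 0.
Primal feasibility: A x = b.

This gives the KKT block system:
  [ Q   A^T ] [ x     ]   [-c ]
  [ A    0  ] [ lambda ] = [ b ]

Solving the linear system:
  x*      = (1.0374, -1.3084)
  lambda* = (-1.8224)
  f(x*)   = 5.6028

x* = (1.0374, -1.3084), lambda* = (-1.8224)


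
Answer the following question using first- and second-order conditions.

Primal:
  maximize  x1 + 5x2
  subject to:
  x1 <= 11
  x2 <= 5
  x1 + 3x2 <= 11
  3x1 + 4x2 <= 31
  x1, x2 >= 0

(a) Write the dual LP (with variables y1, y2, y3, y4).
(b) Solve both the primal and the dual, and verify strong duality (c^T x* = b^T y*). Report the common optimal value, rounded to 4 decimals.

The standard primal-dual pair for 'max c^T x s.t. A x <= b, x >= 0' is:
  Dual:  min b^T y  s.t.  A^T y >= c,  y >= 0.

So the dual LP is:
  minimize  11y1 + 5y2 + 11y3 + 31y4
  subject to:
    y1 + y3 + 3y4 >= 1
    y2 + 3y3 + 4y4 >= 5
    y1, y2, y3, y4 >= 0

Solving the primal: x* = (0, 3.6667).
  primal value c^T x* = 18.3333.
Solving the dual: y* = (0, 0, 1.6667, 0).
  dual value b^T y* = 18.3333.
Strong duality: c^T x* = b^T y*. Confirmed.

18.3333


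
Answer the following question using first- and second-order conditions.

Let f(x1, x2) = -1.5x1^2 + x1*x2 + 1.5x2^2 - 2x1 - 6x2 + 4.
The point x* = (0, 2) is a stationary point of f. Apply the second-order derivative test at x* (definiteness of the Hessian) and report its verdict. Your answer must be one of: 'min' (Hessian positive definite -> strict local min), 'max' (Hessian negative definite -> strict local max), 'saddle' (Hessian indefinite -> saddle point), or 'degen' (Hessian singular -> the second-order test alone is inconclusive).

Compute the Hessian H = grad^2 f:
  H = [[-3, 1], [1, 3]]
Verify stationarity: grad f(x*) = H x* + g = (0, 0).
Eigenvalues of H: -3.1623, 3.1623.
Eigenvalues have mixed signs, so H is indefinite -> x* is a saddle point.

saddle


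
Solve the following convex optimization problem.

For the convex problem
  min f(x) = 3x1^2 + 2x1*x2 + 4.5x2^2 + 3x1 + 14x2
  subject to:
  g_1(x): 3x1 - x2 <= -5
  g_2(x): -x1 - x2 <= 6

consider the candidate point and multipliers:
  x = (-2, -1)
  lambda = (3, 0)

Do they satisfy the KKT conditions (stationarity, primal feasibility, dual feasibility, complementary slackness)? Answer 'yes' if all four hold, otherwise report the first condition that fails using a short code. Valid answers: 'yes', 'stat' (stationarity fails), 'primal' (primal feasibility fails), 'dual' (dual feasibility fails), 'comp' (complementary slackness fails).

Gradient of f: grad f(x) = Q x + c = (-11, 1)
Constraint values g_i(x) = a_i^T x - b_i:
  g_1((-2, -1)) = 0
  g_2((-2, -1)) = -3
Stationarity residual: grad f(x) + sum_i lambda_i a_i = (-2, -2)
  -> stationarity FAILS
Primal feasibility (all g_i <= 0): OK
Dual feasibility (all lambda_i >= 0): OK
Complementary slackness (lambda_i * g_i(x) = 0 for all i): OK

Verdict: the first failing condition is stationarity -> stat.

stat


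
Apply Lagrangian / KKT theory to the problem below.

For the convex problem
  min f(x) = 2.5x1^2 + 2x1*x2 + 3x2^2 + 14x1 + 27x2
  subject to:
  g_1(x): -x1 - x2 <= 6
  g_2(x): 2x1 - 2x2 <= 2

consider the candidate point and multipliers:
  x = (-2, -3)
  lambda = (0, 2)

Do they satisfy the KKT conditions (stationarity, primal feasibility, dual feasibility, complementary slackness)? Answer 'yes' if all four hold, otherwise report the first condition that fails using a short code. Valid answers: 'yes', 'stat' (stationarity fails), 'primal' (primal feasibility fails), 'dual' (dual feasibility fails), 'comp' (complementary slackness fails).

Gradient of f: grad f(x) = Q x + c = (-2, 5)
Constraint values g_i(x) = a_i^T x - b_i:
  g_1((-2, -3)) = -1
  g_2((-2, -3)) = 0
Stationarity residual: grad f(x) + sum_i lambda_i a_i = (2, 1)
  -> stationarity FAILS
Primal feasibility (all g_i <= 0): OK
Dual feasibility (all lambda_i >= 0): OK
Complementary slackness (lambda_i * g_i(x) = 0 for all i): OK

Verdict: the first failing condition is stationarity -> stat.

stat


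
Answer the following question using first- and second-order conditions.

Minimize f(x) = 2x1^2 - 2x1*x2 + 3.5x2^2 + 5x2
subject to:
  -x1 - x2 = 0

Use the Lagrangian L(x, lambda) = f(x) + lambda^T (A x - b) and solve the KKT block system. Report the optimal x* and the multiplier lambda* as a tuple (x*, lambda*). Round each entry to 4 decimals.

Form the Lagrangian:
  L(x, lambda) = (1/2) x^T Q x + c^T x + lambda^T (A x - b)
Stationarity (grad_x L = 0): Q x + c + A^T lambda = 0.
Primal feasibility: A x = b.

This gives the KKT block system:
  [ Q   A^T ] [ x     ]   [-c ]
  [ A    0  ] [ lambda ] = [ b ]

Solving the linear system:
  x*      = (0.3333, -0.3333)
  lambda* = (2)
  f(x*)   = -0.8333

x* = (0.3333, -0.3333), lambda* = (2)


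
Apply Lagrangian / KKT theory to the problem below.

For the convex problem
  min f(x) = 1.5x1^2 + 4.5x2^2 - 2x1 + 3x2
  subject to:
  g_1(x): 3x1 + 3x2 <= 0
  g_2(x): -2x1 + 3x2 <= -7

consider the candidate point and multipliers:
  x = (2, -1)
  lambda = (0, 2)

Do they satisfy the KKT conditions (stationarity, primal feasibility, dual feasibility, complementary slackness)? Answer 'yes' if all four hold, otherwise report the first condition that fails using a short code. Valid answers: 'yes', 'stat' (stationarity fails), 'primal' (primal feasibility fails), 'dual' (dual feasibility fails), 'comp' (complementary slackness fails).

Gradient of f: grad f(x) = Q x + c = (4, -6)
Constraint values g_i(x) = a_i^T x - b_i:
  g_1((2, -1)) = 3
  g_2((2, -1)) = 0
Stationarity residual: grad f(x) + sum_i lambda_i a_i = (0, 0)
  -> stationarity OK
Primal feasibility (all g_i <= 0): FAILS
Dual feasibility (all lambda_i >= 0): OK
Complementary slackness (lambda_i * g_i(x) = 0 for all i): OK

Verdict: the first failing condition is primal_feasibility -> primal.

primal


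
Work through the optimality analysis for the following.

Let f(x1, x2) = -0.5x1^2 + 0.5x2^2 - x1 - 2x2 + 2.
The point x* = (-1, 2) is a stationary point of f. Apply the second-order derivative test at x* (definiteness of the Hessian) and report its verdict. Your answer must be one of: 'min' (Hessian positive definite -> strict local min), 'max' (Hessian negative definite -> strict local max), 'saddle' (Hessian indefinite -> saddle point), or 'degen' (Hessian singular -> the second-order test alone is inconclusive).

Compute the Hessian H = grad^2 f:
  H = [[-1, 0], [0, 1]]
Verify stationarity: grad f(x*) = H x* + g = (0, 0).
Eigenvalues of H: -1, 1.
Eigenvalues have mixed signs, so H is indefinite -> x* is a saddle point.

saddle


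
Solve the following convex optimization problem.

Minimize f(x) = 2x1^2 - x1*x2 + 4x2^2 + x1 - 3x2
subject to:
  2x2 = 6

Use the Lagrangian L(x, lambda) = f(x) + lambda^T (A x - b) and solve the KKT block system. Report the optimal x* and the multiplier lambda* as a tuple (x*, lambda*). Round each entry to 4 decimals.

Form the Lagrangian:
  L(x, lambda) = (1/2) x^T Q x + c^T x + lambda^T (A x - b)
Stationarity (grad_x L = 0): Q x + c + A^T lambda = 0.
Primal feasibility: A x = b.

This gives the KKT block system:
  [ Q   A^T ] [ x     ]   [-c ]
  [ A    0  ] [ lambda ] = [ b ]

Solving the linear system:
  x*      = (0.5, 3)
  lambda* = (-10.25)
  f(x*)   = 26.5

x* = (0.5, 3), lambda* = (-10.25)


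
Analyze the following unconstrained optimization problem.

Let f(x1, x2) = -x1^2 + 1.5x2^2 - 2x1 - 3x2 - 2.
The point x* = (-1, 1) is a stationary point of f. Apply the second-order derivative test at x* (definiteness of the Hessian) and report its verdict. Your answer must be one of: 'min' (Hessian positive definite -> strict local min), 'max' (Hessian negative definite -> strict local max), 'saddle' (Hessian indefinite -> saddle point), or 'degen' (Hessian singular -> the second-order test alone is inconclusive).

Compute the Hessian H = grad^2 f:
  H = [[-2, 0], [0, 3]]
Verify stationarity: grad f(x*) = H x* + g = (0, 0).
Eigenvalues of H: -2, 3.
Eigenvalues have mixed signs, so H is indefinite -> x* is a saddle point.

saddle


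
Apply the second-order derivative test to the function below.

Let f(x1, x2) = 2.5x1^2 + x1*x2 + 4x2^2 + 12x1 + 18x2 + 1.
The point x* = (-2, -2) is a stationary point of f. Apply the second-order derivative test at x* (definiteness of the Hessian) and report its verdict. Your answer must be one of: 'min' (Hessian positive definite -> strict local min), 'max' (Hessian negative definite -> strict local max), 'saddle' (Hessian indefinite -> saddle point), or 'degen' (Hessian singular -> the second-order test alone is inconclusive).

Compute the Hessian H = grad^2 f:
  H = [[5, 1], [1, 8]]
Verify stationarity: grad f(x*) = H x* + g = (0, 0).
Eigenvalues of H: 4.6972, 8.3028.
Both eigenvalues > 0, so H is positive definite -> x* is a strict local min.

min


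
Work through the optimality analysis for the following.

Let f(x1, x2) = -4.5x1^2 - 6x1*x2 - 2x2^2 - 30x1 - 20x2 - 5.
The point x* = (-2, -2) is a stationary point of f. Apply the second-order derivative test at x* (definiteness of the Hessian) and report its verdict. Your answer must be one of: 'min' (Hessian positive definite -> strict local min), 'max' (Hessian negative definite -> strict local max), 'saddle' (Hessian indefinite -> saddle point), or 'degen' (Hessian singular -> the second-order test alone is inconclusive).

Compute the Hessian H = grad^2 f:
  H = [[-9, -6], [-6, -4]]
Verify stationarity: grad f(x*) = H x* + g = (0, 0).
Eigenvalues of H: -13, 0.
H has a zero eigenvalue (singular; negative semidefinite but not definite), so H is neither positive definite, negative definite, nor indefinite. The second-order test alone is inconclusive -> degen.
(Indeed, f is constant along the null direction of H through x*, so x* is not a strict local extremum.)

degen


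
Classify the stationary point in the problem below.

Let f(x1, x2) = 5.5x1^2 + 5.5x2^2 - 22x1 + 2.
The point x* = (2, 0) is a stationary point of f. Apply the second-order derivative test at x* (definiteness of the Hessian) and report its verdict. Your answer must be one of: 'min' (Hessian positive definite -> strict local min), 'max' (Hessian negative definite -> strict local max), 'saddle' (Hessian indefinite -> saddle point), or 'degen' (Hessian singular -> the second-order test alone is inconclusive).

Compute the Hessian H = grad^2 f:
  H = [[11, 0], [0, 11]]
Verify stationarity: grad f(x*) = H x* + g = (0, 0).
Eigenvalues of H: 11, 11.
Both eigenvalues > 0, so H is positive definite -> x* is a strict local min.

min


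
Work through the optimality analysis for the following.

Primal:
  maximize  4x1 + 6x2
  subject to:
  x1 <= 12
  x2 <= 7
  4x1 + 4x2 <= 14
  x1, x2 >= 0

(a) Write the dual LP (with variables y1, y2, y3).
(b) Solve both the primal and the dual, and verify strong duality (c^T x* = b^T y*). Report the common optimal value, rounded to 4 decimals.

The standard primal-dual pair for 'max c^T x s.t. A x <= b, x >= 0' is:
  Dual:  min b^T y  s.t.  A^T y >= c,  y >= 0.

So the dual LP is:
  minimize  12y1 + 7y2 + 14y3
  subject to:
    y1 + 4y3 >= 4
    y2 + 4y3 >= 6
    y1, y2, y3 >= 0

Solving the primal: x* = (0, 3.5).
  primal value c^T x* = 21.
Solving the dual: y* = (0, 0, 1.5).
  dual value b^T y* = 21.
Strong duality: c^T x* = b^T y*. Confirmed.

21


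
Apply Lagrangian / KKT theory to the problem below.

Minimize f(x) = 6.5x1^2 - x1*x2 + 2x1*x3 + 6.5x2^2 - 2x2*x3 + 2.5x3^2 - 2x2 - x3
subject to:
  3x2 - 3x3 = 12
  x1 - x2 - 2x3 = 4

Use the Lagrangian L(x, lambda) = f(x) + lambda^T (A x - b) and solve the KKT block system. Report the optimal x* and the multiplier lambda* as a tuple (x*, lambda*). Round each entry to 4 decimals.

Form the Lagrangian:
  L(x, lambda) = (1/2) x^T Q x + c^T x + lambda^T (A x - b)
Stationarity (grad_x L = 0): Q x + c + A^T lambda = 0.
Primal feasibility: A x = b.

This gives the KKT block system:
  [ Q   A^T ] [ x     ]   [-c ]
  [ A    0  ] [ lambda ] = [ b ]

Solving the linear system:
  x*      = (0.3577, 1.4526, -2.5474)
  lambda* = (-6.5742, 1.8978)
  f(x*)   = 35.4708

x* = (0.3577, 1.4526, -2.5474), lambda* = (-6.5742, 1.8978)


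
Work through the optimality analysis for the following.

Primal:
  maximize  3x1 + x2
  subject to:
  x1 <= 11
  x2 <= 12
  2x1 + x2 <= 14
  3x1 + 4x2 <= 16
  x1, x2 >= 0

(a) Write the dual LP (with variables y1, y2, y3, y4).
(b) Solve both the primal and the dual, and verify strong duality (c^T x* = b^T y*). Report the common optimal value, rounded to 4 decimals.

The standard primal-dual pair for 'max c^T x s.t. A x <= b, x >= 0' is:
  Dual:  min b^T y  s.t.  A^T y >= c,  y >= 0.

So the dual LP is:
  minimize  11y1 + 12y2 + 14y3 + 16y4
  subject to:
    y1 + 2y3 + 3y4 >= 3
    y2 + y3 + 4y4 >= 1
    y1, y2, y3, y4 >= 0

Solving the primal: x* = (5.3333, 0).
  primal value c^T x* = 16.
Solving the dual: y* = (0, 0, 0, 1).
  dual value b^T y* = 16.
Strong duality: c^T x* = b^T y*. Confirmed.

16


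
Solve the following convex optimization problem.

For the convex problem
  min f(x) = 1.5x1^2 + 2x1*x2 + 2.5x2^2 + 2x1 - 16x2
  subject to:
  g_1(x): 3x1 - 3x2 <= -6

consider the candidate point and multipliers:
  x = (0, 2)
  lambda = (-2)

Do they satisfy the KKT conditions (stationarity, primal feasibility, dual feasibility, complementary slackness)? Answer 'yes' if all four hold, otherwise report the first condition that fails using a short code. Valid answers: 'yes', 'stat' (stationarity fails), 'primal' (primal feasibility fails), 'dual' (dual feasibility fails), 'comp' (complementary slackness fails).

Gradient of f: grad f(x) = Q x + c = (6, -6)
Constraint values g_i(x) = a_i^T x - b_i:
  g_1((0, 2)) = 0
Stationarity residual: grad f(x) + sum_i lambda_i a_i = (0, 0)
  -> stationarity OK
Primal feasibility (all g_i <= 0): OK
Dual feasibility (all lambda_i >= 0): FAILS
Complementary slackness (lambda_i * g_i(x) = 0 for all i): OK

Verdict: the first failing condition is dual_feasibility -> dual.

dual


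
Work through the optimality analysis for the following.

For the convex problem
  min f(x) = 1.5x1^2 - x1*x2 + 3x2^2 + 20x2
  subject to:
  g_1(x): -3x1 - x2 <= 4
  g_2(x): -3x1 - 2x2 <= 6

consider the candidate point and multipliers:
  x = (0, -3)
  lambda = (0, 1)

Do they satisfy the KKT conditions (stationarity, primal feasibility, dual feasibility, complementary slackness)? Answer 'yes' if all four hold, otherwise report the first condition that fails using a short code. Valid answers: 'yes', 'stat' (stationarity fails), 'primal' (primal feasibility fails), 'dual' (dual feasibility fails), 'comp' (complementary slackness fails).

Gradient of f: grad f(x) = Q x + c = (3, 2)
Constraint values g_i(x) = a_i^T x - b_i:
  g_1((0, -3)) = -1
  g_2((0, -3)) = 0
Stationarity residual: grad f(x) + sum_i lambda_i a_i = (0, 0)
  -> stationarity OK
Primal feasibility (all g_i <= 0): OK
Dual feasibility (all lambda_i >= 0): OK
Complementary slackness (lambda_i * g_i(x) = 0 for all i): OK

Verdict: yes, KKT holds.

yes


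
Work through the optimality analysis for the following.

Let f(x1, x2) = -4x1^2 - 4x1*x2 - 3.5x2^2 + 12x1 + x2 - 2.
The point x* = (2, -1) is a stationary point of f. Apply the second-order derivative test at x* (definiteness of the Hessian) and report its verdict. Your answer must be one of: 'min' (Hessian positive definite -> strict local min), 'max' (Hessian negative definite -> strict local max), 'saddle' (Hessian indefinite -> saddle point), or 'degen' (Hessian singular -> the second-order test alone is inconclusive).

Compute the Hessian H = grad^2 f:
  H = [[-8, -4], [-4, -7]]
Verify stationarity: grad f(x*) = H x* + g = (0, 0).
Eigenvalues of H: -11.5311, -3.4689.
Both eigenvalues < 0, so H is negative definite -> x* is a strict local max.

max


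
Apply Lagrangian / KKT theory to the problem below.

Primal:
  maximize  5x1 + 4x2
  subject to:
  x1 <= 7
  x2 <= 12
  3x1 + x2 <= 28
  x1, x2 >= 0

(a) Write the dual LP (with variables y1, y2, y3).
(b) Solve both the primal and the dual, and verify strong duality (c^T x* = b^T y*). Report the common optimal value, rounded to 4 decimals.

The standard primal-dual pair for 'max c^T x s.t. A x <= b, x >= 0' is:
  Dual:  min b^T y  s.t.  A^T y >= c,  y >= 0.

So the dual LP is:
  minimize  7y1 + 12y2 + 28y3
  subject to:
    y1 + 3y3 >= 5
    y2 + y3 >= 4
    y1, y2, y3 >= 0

Solving the primal: x* = (5.3333, 12).
  primal value c^T x* = 74.6667.
Solving the dual: y* = (0, 2.3333, 1.6667).
  dual value b^T y* = 74.6667.
Strong duality: c^T x* = b^T y*. Confirmed.

74.6667


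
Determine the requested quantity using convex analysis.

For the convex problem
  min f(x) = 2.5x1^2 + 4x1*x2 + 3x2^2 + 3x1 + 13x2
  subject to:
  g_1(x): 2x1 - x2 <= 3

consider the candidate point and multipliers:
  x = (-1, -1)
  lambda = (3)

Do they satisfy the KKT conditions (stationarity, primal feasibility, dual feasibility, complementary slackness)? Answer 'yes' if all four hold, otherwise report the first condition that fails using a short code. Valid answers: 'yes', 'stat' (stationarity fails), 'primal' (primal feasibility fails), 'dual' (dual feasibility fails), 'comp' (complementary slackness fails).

Gradient of f: grad f(x) = Q x + c = (-6, 3)
Constraint values g_i(x) = a_i^T x - b_i:
  g_1((-1, -1)) = -4
Stationarity residual: grad f(x) + sum_i lambda_i a_i = (0, 0)
  -> stationarity OK
Primal feasibility (all g_i <= 0): OK
Dual feasibility (all lambda_i >= 0): OK
Complementary slackness (lambda_i * g_i(x) = 0 for all i): FAILS

Verdict: the first failing condition is complementary_slackness -> comp.

comp


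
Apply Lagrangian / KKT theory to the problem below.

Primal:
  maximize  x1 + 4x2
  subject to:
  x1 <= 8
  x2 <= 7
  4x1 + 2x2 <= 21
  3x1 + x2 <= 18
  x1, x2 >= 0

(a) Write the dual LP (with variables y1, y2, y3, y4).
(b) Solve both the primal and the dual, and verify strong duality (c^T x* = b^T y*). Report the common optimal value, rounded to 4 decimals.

The standard primal-dual pair for 'max c^T x s.t. A x <= b, x >= 0' is:
  Dual:  min b^T y  s.t.  A^T y >= c,  y >= 0.

So the dual LP is:
  minimize  8y1 + 7y2 + 21y3 + 18y4
  subject to:
    y1 + 4y3 + 3y4 >= 1
    y2 + 2y3 + y4 >= 4
    y1, y2, y3, y4 >= 0

Solving the primal: x* = (1.75, 7).
  primal value c^T x* = 29.75.
Solving the dual: y* = (0, 3.5, 0.25, 0).
  dual value b^T y* = 29.75.
Strong duality: c^T x* = b^T y*. Confirmed.

29.75


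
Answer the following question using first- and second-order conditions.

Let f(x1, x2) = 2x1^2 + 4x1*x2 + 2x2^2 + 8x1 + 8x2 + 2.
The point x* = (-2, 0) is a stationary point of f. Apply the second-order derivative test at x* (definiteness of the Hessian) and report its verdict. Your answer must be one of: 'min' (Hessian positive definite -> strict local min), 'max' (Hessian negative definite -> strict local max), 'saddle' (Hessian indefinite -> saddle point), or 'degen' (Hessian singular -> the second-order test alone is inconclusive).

Compute the Hessian H = grad^2 f:
  H = [[4, 4], [4, 4]]
Verify stationarity: grad f(x*) = H x* + g = (0, 0).
Eigenvalues of H: 0, 8.
H has a zero eigenvalue (singular; positive semidefinite but not definite), so H is neither positive definite, negative definite, nor indefinite. The second-order test alone is inconclusive -> degen.
(Indeed, f is constant along the null direction of H through x*, so x* is not a strict local extremum.)

degen


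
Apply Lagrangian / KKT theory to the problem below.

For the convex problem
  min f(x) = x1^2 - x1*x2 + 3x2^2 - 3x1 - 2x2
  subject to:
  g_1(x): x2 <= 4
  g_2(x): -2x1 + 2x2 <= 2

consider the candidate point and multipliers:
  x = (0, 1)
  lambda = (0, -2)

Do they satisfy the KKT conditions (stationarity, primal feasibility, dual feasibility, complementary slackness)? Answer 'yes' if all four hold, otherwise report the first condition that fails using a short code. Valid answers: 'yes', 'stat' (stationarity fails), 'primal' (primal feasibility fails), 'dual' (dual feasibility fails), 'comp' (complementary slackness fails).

Gradient of f: grad f(x) = Q x + c = (-4, 4)
Constraint values g_i(x) = a_i^T x - b_i:
  g_1((0, 1)) = -3
  g_2((0, 1)) = 0
Stationarity residual: grad f(x) + sum_i lambda_i a_i = (0, 0)
  -> stationarity OK
Primal feasibility (all g_i <= 0): OK
Dual feasibility (all lambda_i >= 0): FAILS
Complementary slackness (lambda_i * g_i(x) = 0 for all i): OK

Verdict: the first failing condition is dual_feasibility -> dual.

dual


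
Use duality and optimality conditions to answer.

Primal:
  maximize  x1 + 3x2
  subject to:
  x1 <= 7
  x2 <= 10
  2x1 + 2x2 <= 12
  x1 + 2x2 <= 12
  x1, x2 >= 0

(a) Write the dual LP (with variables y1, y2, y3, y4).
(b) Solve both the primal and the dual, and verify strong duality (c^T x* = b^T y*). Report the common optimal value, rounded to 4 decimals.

The standard primal-dual pair for 'max c^T x s.t. A x <= b, x >= 0' is:
  Dual:  min b^T y  s.t.  A^T y >= c,  y >= 0.

So the dual LP is:
  minimize  7y1 + 10y2 + 12y3 + 12y4
  subject to:
    y1 + 2y3 + y4 >= 1
    y2 + 2y3 + 2y4 >= 3
    y1, y2, y3, y4 >= 0

Solving the primal: x* = (0, 6).
  primal value c^T x* = 18.
Solving the dual: y* = (0, 0, 0, 1.5).
  dual value b^T y* = 18.
Strong duality: c^T x* = b^T y*. Confirmed.

18


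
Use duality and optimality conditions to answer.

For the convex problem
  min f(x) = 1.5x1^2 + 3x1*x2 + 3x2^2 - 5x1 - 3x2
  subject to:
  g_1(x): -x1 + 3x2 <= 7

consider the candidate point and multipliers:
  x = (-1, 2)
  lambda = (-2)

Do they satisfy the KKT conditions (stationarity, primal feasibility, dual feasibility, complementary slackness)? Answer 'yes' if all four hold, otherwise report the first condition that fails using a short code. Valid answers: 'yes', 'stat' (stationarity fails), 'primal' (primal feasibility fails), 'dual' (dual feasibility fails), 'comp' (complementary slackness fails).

Gradient of f: grad f(x) = Q x + c = (-2, 6)
Constraint values g_i(x) = a_i^T x - b_i:
  g_1((-1, 2)) = 0
Stationarity residual: grad f(x) + sum_i lambda_i a_i = (0, 0)
  -> stationarity OK
Primal feasibility (all g_i <= 0): OK
Dual feasibility (all lambda_i >= 0): FAILS
Complementary slackness (lambda_i * g_i(x) = 0 for all i): OK

Verdict: the first failing condition is dual_feasibility -> dual.

dual


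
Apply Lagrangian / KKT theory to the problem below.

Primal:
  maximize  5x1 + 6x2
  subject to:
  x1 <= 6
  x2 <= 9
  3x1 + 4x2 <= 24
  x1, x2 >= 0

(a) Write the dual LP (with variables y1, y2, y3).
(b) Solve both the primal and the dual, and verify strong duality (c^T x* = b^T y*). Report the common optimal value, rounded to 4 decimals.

The standard primal-dual pair for 'max c^T x s.t. A x <= b, x >= 0' is:
  Dual:  min b^T y  s.t.  A^T y >= c,  y >= 0.

So the dual LP is:
  minimize  6y1 + 9y2 + 24y3
  subject to:
    y1 + 3y3 >= 5
    y2 + 4y3 >= 6
    y1, y2, y3 >= 0

Solving the primal: x* = (6, 1.5).
  primal value c^T x* = 39.
Solving the dual: y* = (0.5, 0, 1.5).
  dual value b^T y* = 39.
Strong duality: c^T x* = b^T y*. Confirmed.

39
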